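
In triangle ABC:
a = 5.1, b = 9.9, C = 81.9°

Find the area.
Two sides and the included angle (SAS): A = ½·a·b·sin(C) = ½·5.1·9.9·sin(81.9°)
sin(81.9°) ≈ 0.990024
A ≈ ½·50.49·0.990024 = 25.245·0.990024 ≈ 24.9931

Area = 24.99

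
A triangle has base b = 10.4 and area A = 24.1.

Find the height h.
A = ½·b·h  ⇒  h = 2A/b = 2·24.1/10.4 = 48.2/10.4 ≈ 4.63462

h = 4.635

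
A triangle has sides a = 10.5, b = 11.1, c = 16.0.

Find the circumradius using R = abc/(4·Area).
First find the area with Heron's formula.
s = (10.5 + 11.1 + 16.0)/2 = 18.8
Area = √(s(s−a)(s−b)(s−c)) = √(18.8·8.3·7.7·2.8) ≈ √3364.22 ≈ 58.0019
abc = 10.5·11.1·16.0 = 1864.8
R = abc/(4·Area) ≈ 1864.8/(4·58.0019) = 1864.8/232.008 ≈ 8.03767

R = 8.038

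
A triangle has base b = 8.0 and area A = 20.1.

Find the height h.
A = ½·b·h  ⇒  h = 2A/b = 2·20.1/8.0 = 40.2/8.0 ≈ 5.025

h = 5.025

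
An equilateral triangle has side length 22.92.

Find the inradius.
r = Area/s with s the semi-perimeter.
Area = (√3/4)·22.92² = (√3/4)·525.3264 ≈ 0.433013·525.3264 ≈ 227.473
s = 3·22.92/2 = 34.38
r ≈ 227.473/34.38 ≈ 6.61643
(Equivalently r = side/(2√3) = 22.92/3.4641 ≈ 6.61643.)

r = 6.616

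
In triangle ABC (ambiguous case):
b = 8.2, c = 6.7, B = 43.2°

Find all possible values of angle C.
b/sin(B) = c/sin(C)  ⇒  sin(C) = c·sin(B)/b = 6.7·sin(43.2°)/8.2
sin(43.2°) ≈ 0.684547
sin(C) ≈ 6.7·0.684547/8.2 ≈ 4.58647/8.2 ≈ 0.559325
Candidate 1: C₁ = arcsin(0.559325) ≈ 34.0091°  →  A = 180° − 43.2° − 34.0091° ≈ 102.791° > 0, valid
Candidate 2: C₂ = 180° − C₁ ≈ 145.991°  →  A = 180° − 43.2° − 145.991° ≈ -9.1909° ≤ 0, not a valid triangle

C = 34.01° (one solution)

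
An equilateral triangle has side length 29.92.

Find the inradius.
r = Area/s with s the semi-perimeter.
Area = (√3/4)·29.92² = (√3/4)·895.2064 ≈ 0.433013·895.2064 ≈ 387.636
s = 3·29.92/2 = 44.88
r ≈ 387.636/44.88 ≈ 8.63716
(Equivalently r = side/(2√3) = 29.92/3.4641 ≈ 8.63716.)

r = 8.637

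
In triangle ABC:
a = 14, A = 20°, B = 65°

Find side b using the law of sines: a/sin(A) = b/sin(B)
a/sin(A) = b/sin(B)  ⇒  b = a·sin(B)/sin(A) = 14·sin(65°)/sin(20°)
sin(65°) ≈ 0.906308, sin(20°) ≈ 0.34202
b ≈ 14·0.906308/0.34202 ≈ 12.6883/0.34202 ≈ 37.0981

b = 37.1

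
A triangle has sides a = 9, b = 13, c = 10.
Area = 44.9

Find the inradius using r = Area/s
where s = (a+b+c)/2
s = (9 + 13 + 10)/2 = 32/2 = 16
r = Area/s = 44.9/16 ≈ 2.80625

r = 2.806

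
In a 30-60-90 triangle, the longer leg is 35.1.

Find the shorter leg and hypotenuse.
In a 30-60-90 triangle the sides are in ratio 1 : √3 : 2, so short leg = long leg/√3 and hypotenuse = 2·(short leg).
Short leg = 35.1/√3 ≈ 35.1/1.73205 ≈ 20.265
Hypotenuse = 2·20.265 ≈ 40.53

Short leg = 20.26, Hypotenuse = 40.53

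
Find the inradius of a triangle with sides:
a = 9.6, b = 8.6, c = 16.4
r = Area/s where s is the semi-perimeter.
s = (9.6 + 8.6 + 16.4)/2 = 34.6/2 = 17.3
Area = √(s(s−a)(s−b)(s−c)) = √(17.3·7.7·8.7·0.9) ≈ √1043.03 ≈ 32.296
r ≈ 32.296/17.3 ≈ 1.86682

r = 1.867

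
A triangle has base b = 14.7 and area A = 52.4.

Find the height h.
A = ½·b·h  ⇒  h = 2A/b = 2·52.4/14.7 = 104.8/14.7 ≈ 7.12925

h = 7.129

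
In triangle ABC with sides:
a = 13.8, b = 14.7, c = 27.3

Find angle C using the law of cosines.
c² = a² + b² − 2ab·cos(C)  ⇒  cos(C) = (a² + b² − c²)/(2ab)
cos(C) = (13.8² + 14.7² − 27.3²)/(2·13.8·14.7) = (190.44 + 216.09 − 745.29)/405.72 = -338.76/405.72 ≈ -0.83496
C = arccos(-0.83496) ≈ 146.612°

C = 146.6°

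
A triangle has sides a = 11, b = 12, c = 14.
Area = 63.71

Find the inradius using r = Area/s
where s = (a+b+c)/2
s = (11 + 12 + 14)/2 = 37/2 = 18.5
r = Area/s = 63.71/18.5 ≈ 3.44378

r = 3.444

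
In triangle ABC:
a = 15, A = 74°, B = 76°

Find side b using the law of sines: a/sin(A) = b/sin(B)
a/sin(A) = b/sin(B)  ⇒  b = a·sin(B)/sin(A) = 15·sin(76°)/sin(74°)
sin(76°) ≈ 0.970296, sin(74°) ≈ 0.961262
b ≈ 15·0.970296/0.961262 ≈ 14.5544/0.961262 ≈ 15.141

b = 15.14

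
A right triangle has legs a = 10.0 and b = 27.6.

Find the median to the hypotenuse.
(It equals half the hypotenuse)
Hypotenuse c = √(a² + b²) = √(100 + 761.76) = √861.76 ≈ 29.3557
Median to hypotenuse = c/2 ≈ 29.3557/2 ≈ 14.6779

Median = 14.68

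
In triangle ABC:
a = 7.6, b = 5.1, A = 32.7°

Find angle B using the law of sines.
a/sin(A) = b/sin(B)  ⇒  sin(B) = b·sin(A)/a = 5.1·sin(32.7°)/7.6
sin(32.7°) ≈ 0.54024
sin(B) ≈ 5.1·0.54024/7.6 ≈ 2.75523/7.6 ≈ 0.36253
B = arcsin(0.36253) ≈ 21.2556°
(Since b ≤ a we need B ≤ A, so the obtuse alternative 180° − 21.2556° ≈ 158.744° is rejected.)

B = 21.26°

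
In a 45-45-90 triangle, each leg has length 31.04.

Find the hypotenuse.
In a 45-45-90 triangle the sides are in ratio 1 : 1 : √2, so hypotenuse = leg·√2.
Hypotenuse = 31.04·√2 ≈ 31.04·1.41421 ≈ 43.8972

Hypotenuse = 31.04√2 = 43.9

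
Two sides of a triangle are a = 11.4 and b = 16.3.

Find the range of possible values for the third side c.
Triangle inequality: |a − b| < c < a + b
|a − b| = |11.4 − 16.3| = 4.9
a + b = 11.4 + 16.3 = 27.7

4.9 < c < 27.7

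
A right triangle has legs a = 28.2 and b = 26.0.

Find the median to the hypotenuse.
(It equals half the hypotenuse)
Hypotenuse c = √(a² + b²) = √(795.24 + 676) = √1471.24 ≈ 38.3567
Median to hypotenuse = c/2 ≈ 38.3567/2 ≈ 19.1784

Median = 19.18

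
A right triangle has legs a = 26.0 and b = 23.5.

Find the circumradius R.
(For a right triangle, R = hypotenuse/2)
Hypotenuse c = √(a² + b²) = √(676 + 552.25) = √1228.25 ≈ 35.0464
R = c/2 ≈ 35.0464/2 ≈ 17.5232

R = 17.52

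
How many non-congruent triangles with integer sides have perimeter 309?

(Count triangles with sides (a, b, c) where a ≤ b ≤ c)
Let a ≤ b ≤ c with a + b + c = 309. The only binding inequality is a + b > c, i.e. 309 − c > c, so c < 309/2; and c ≥ 309/3 since c is the largest side.
So 103 ≤ c ≤ 154. For each c, b runs from ⌈(309 − c)/2⌉ up to c (then a = 309 − b − c satisfies 1 ≤ a ≤ b automatically), giving c − ⌈(309 − c)/2⌉ + 1 choices.
Summing over c: 1 + 2 + 4 + 5 + … + 76 + 77  (52 terms, c = 103, …, 154) = 2028
Check (closed form: nearest integer to p²/48 for even p, (p+3)²/48 for odd p): (309+3)²/48 = 312²/48 = 97344/48 ≈ 2028.00 → 2028

2028 triangles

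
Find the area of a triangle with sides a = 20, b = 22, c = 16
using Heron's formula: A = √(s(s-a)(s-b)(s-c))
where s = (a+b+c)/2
s = (20 + 22 + 16)/2 = 58/2 = 29
s − a = 9, s − b = 7, s − c = 13
s(s−a)(s−b)(s−c) = 29·9·7·13 = 23751
Area = √23751 ≈ 154.114

s = 29.0, Area = 154.1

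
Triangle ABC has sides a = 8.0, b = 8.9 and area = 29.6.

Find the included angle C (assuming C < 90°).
Area = ½·a·b·sin(C)  ⇒  sin(C) = 2·Area/(a·b) = 2·29.6/(8.0·8.9) = 59.2/71.2 ≈ 0.831461
C = arcsin(0.831461) ≈ 56.2491° (taking the acute solution since C < 90°)

C = 56.25°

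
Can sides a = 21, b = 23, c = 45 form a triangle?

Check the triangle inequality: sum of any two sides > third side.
a + b vs c: 21 + 23 = 44 ≤ 45  ✗
a + c vs b: 21 + 45 = 66 > 23  ✓
b + c vs a: 23 + 45 = 68 > 21  ✓

No: 21 + 23 = 44 is not > 45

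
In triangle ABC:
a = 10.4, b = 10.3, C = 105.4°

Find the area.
Two sides and the included angle (SAS): A = ½·a·b·sin(C) = ½·10.4·10.3·sin(105.4°)
sin(105.4°) ≈ 0.964095
A ≈ ½·107.12·0.964095 = 53.56·0.964095 ≈ 51.6369

Area = 51.64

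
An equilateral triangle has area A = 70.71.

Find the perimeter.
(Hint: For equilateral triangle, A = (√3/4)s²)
A = (√3/4)s²  ⇒  s² = 4A/√3 = 4·70.71/√3 = 282.84/1.73205 ≈ 163.298
s ≈ √163.298 ≈ 12.7788
Perimeter = 3s ≈ 3·12.7788 ≈ 38.3364

Perimeter = 38.34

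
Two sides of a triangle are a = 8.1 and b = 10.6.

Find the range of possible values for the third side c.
Triangle inequality: |a − b| < c < a + b
|a − b| = |8.1 − 10.6| = 2.5
a + b = 8.1 + 10.6 = 18.7

2.5 < c < 18.7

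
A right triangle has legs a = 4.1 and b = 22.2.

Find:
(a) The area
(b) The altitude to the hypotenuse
(a) The legs are perpendicular, so Area = ½·a·b = ½·4.1·22.2 = ½·91.02 = 45.51
(b) Hypotenuse c = √(a² + b²) = √(16.81 + 492.84) = √509.65 ≈ 22.5754
    Area = ½·c·h_c  ⇒  h_c = 2·Area/c = 91.02/22.5754 ≈ 4.03182

Area = 45.51, h_c = 4.032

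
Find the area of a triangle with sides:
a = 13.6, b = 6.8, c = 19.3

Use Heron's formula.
s = (13.6 + 6.8 + 19.3)/2 = 39.7/2 = 19.85
s − a = 6.25, s − b = 13.05, s − c = 0.55
s(s−a)(s−b)(s−c) = 19.85·6.25·13.05·0.55 ≈ 890.459
Area = √890.459 ≈ 29.8406

Area = 29.84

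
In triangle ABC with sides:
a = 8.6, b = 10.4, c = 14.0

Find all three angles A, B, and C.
Law of cosines for each angle (a² = 73.96, b² = 108.16, c² = 196):
cos(A) = (b² + c² − a²)/(2bc) = (108.16 + 196 − 73.96)/(2·10.4·14.0) = 230.2/291.2 ≈ 0.790522  ⇒  A ≈ 37.7657°
cos(B) = (a² + c² − b²)/(2ac) = (73.96 + 196 − 108.16)/(2·8.6·14.0) = 161.8/240.8 ≈ 0.671927  ⇒  B ≈ 47.784°
cos(C) = (a² + b² − c²)/(2ab) = (73.96 + 108.16 − 196)/(2·8.6·10.4) = -13.88/178.88 ≈ -0.0775939  ⇒  C ≈ 94.4503°
Check: A + B + C ≈ 180°

A = 37.77°, B = 47.78°, C = 94.45°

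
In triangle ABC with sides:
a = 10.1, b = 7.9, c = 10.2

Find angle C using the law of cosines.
c² = a² + b² − 2ab·cos(C)  ⇒  cos(C) = (a² + b² − c²)/(2ab)
cos(C) = (10.1² + 7.9² − 10.2²)/(2·10.1·7.9) = (102.01 + 62.41 − 104.04)/159.58 = 60.38/159.58 ≈ 0.378368
C = arccos(0.378368) ≈ 67.7674°

C = 67.77°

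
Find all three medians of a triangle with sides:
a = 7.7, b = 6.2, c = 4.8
Median formula: m_a = ½√(2b² + 2c² − a²) (and cyclically). a² = 59.29, b² = 38.44, c² = 23.04.
m_a = ½√(2·38.44 + 2·23.04 − 59.29) = ½√63.67 ≈ ½·7.97935 ≈ 3.98967
m_b = ½√(2·59.29 + 2·23.04 − 38.44) = ½√126.22 ≈ ½·11.2348 ≈ 5.61738
m_c = ½√(2·59.29 + 2·38.44 − 23.04) = ½√172.42 ≈ ½·13.1309 ≈ 6.56544

m_a = 3.99, m_b = 5.617, m_c = 6.565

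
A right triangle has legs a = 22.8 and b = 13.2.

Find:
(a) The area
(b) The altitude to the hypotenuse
(a) The legs are perpendicular, so Area = ½·a·b = ½·22.8·13.2 = ½·300.96 = 150.48
(b) Hypotenuse c = √(a² + b²) = √(519.84 + 174.24) = √694.08 ≈ 26.3454
    Area = ½·c·h_c  ⇒  h_c = 2·Area/c = 300.96/26.3454 ≈ 11.4236

Area = 150.48, h_c = 11.42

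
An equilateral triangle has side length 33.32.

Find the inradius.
r = Area/s with s the semi-perimeter.
Area = (√3/4)·33.32² = (√3/4)·1110.2224 ≈ 0.433013·1110.2224 ≈ 480.74
s = 3·33.32/2 = 49.98
r ≈ 480.74/49.98 ≈ 9.61866
(Equivalently r = side/(2√3) = 33.32/3.4641 ≈ 9.61866.)

r = 9.619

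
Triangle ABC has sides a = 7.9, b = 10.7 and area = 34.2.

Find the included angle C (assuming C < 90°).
Area = ½·a·b·sin(C)  ⇒  sin(C) = 2·Area/(a·b) = 2·34.2/(7.9·10.7) = 68.4/84.53 ≈ 0.80918
C = arcsin(0.80918) ≈ 54.0159° (taking the acute solution since C < 90°)

C = 54.02°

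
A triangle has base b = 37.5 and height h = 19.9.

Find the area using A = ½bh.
A = ½·b·h = ½·37.5·19.9 = ½·746.25 = 373.125

Area = 373.125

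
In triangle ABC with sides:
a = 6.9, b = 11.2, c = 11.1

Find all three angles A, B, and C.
Law of cosines for each angle (a² = 47.61, b² = 125.44, c² = 123.21):
cos(A) = (b² + c² − a²)/(2bc) = (125.44 + 123.21 − 47.61)/(2·11.2·11.1) = 201.04/248.64 ≈ 0.808559  ⇒  A ≈ 36.0447°
cos(B) = (a² + c² − b²)/(2ac) = (47.61 + 123.21 − 125.44)/(2·6.9·11.1) = 45.38/153.18 ≈ 0.296253  ⇒  B ≈ 72.7673°
cos(C) = (a² + b² − c²)/(2ab) = (47.61 + 125.44 − 123.21)/(2·6.9·11.2) = 49.84/154.56 ≈ 0.322464  ⇒  C ≈ 71.188°
Check: A + B + C ≈ 180°

A = 36.04°, B = 72.77°, C = 71.19°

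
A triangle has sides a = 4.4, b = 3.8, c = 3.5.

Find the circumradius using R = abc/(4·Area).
First find the area with Heron's formula.
s = (4.4 + 3.8 + 3.5)/2 = 5.85
Area = √(s(s−a)(s−b)(s−c)) = √(5.85·1.45·2.05·2.35) ≈ √40.8644 ≈ 6.39253
abc = 4.4·3.8·3.5 = 58.52
R = abc/(4·Area) ≈ 58.52/(4·6.39253) = 58.52/25.5701 ≈ 2.28861

R = 2.289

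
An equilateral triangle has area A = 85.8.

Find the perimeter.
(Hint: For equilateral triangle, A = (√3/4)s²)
A = (√3/4)s²  ⇒  s² = 4A/√3 = 4·85.8/√3 = 343.2/1.73205 ≈ 198.147
s ≈ √198.147 ≈ 14.0765
Perimeter = 3s ≈ 3·14.0765 ≈ 42.2294

Perimeter = 42.23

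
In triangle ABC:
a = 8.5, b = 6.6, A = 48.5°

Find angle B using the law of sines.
a/sin(A) = b/sin(B)  ⇒  sin(B) = b·sin(A)/a = 6.6·sin(48.5°)/8.5
sin(48.5°) ≈ 0.748956
sin(B) ≈ 6.6·0.748956/8.5 ≈ 4.94311/8.5 ≈ 0.581542
B = arcsin(0.581542) ≈ 35.5591°
(Since b ≤ a we need B ≤ A, so the obtuse alternative 180° − 35.5591° ≈ 144.441° is rejected.)

B = 35.56°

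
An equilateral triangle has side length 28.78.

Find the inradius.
r = Area/s with s the semi-perimeter.
Area = (√3/4)·28.78² = (√3/4)·828.2884 ≈ 0.433013·828.2884 ≈ 358.659
s = 3·28.78/2 = 43.17
r ≈ 358.659/43.17 ≈ 8.30807
(Equivalently r = side/(2√3) = 28.78/3.4641 ≈ 8.30807.)

r = 8.308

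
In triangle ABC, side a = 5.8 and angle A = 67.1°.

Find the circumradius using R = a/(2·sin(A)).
R = a/(2·sin(A)) = 5.8/(2·sin(67.1°))
sin(67.1°) ≈ 0.921185
R ≈ 5.8/(2·0.921185) = 5.8/1.84237 ≈ 3.14812

R = 3.148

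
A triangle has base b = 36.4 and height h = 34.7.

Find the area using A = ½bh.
A = ½·b·h = ½·36.4·34.7 = ½·1263.08 = 631.54

Area = 631.54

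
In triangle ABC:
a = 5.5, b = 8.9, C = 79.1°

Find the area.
Two sides and the included angle (SAS): A = ½·a·b·sin(C) = ½·5.5·8.9·sin(79.1°)
sin(79.1°) ≈ 0.981959
A ≈ ½·48.95·0.981959 = 24.475·0.981959 ≈ 24.0334

Area = 24.03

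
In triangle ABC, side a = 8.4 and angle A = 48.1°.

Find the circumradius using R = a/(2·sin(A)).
R = a/(2·sin(A)) = 8.4/(2·sin(48.1°))
sin(48.1°) ≈ 0.744312
R ≈ 8.4/(2·0.744312) = 8.4/1.48862 ≈ 5.6428

R = 5.643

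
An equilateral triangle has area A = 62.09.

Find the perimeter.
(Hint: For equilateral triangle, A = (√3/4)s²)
A = (√3/4)s²  ⇒  s² = 4A/√3 = 4·62.09/√3 = 248.36/1.73205 ≈ 143.391
s ≈ √143.391 ≈ 11.9746
Perimeter = 3s ≈ 3·11.9746 ≈ 35.9238

Perimeter = 35.92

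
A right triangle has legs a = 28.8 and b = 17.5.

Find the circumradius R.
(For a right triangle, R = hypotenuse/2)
Hypotenuse c = √(a² + b²) = √(829.44 + 306.25) = √1135.69 ≈ 33.7
R = c/2 ≈ 33.7/2 ≈ 16.85

R = 16.85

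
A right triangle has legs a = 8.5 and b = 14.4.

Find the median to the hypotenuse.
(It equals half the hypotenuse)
Hypotenuse c = √(a² + b²) = √(72.25 + 207.36) = √279.61 ≈ 16.7215
Median to hypotenuse = c/2 ≈ 16.7215/2 ≈ 8.36077

Median = 8.361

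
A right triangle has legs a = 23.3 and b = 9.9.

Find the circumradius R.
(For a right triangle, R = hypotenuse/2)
Hypotenuse c = √(a² + b²) = √(542.89 + 98.01) = √640.9 ≈ 25.316
R = c/2 ≈ 25.316/2 ≈ 12.658

R = 12.66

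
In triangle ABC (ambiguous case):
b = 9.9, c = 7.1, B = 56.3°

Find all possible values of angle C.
b/sin(B) = c/sin(C)  ⇒  sin(C) = c·sin(B)/b = 7.1·sin(56.3°)/9.9
sin(56.3°) ≈ 0.831954
sin(C) ≈ 7.1·0.831954/9.9 ≈ 5.90687/9.9 ≈ 0.596654
Candidate 1: C₁ = arcsin(0.596654) ≈ 36.6306°  →  A = 180° − 56.3° − 36.6306° ≈ 87.0694° > 0, valid
Candidate 2: C₂ = 180° − C₁ ≈ 143.369°  →  A = 180° − 56.3° − 143.369° ≈ -19.6694° ≤ 0, not a valid triangle

C = 36.63° (one solution)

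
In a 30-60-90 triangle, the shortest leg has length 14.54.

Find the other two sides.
In a 30-60-90 triangle the sides are in ratio 1 : √3 : 2 (short leg : long leg : hypotenuse).
Long leg = 14.54·√3 ≈ 14.54·1.73205 ≈ 25.184
Hypotenuse = 2·14.54 = 29.08

Long leg = 14.54√3 = 25.18, Hypotenuse = 29.08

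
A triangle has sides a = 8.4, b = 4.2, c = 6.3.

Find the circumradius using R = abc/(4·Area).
First find the area with Heron's formula.
s = (8.4 + 4.2 + 6.3)/2 = 9.45
Area = √(s(s−a)(s−b)(s−c)) = √(9.45·1.05·5.25·3.15) ≈ √164.093 ≈ 12.8099
abc = 8.4·4.2·6.3 = 222.264
R = abc/(4·Area) ≈ 222.264/(4·12.8099) = 222.264/51.2396 ≈ 4.33774

R = 4.338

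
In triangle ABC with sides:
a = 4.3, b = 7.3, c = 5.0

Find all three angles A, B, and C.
Law of cosines for each angle (a² = 18.49, b² = 53.29, c² = 25):
cos(A) = (b² + c² − a²)/(2bc) = (53.29 + 25 − 18.49)/(2·7.3·5.0) = 59.8/73 ≈ 0.819178  ⇒  A ≈ 34.9974°
cos(B) = (a² + c² − b²)/(2ac) = (18.49 + 25 − 53.29)/(2·4.3·5.0) = -9.8/43 ≈ -0.227907  ⇒  B ≈ 103.174°
cos(C) = (a² + b² − c²)/(2ab) = (18.49 + 53.29 − 25)/(2·4.3·7.3) = 46.78/62.78 ≈ 0.745142  ⇒  C ≈ 41.8287°
Check: A + B + C ≈ 180°

A = 35°, B = 103.2°, C = 41.83°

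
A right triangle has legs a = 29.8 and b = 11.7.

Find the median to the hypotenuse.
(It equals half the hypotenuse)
Hypotenuse c = √(a² + b²) = √(888.04 + 136.89) = √1024.93 ≈ 32.0145
Median to hypotenuse = c/2 ≈ 32.0145/2 ≈ 16.0073

Median = 16.01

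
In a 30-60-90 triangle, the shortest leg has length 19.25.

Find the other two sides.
In a 30-60-90 triangle the sides are in ratio 1 : √3 : 2 (short leg : long leg : hypotenuse).
Long leg = 19.25·√3 ≈ 19.25·1.73205 ≈ 33.342
Hypotenuse = 2·19.25 = 38.5

Long leg = 19.25√3 = 33.34, Hypotenuse = 38.5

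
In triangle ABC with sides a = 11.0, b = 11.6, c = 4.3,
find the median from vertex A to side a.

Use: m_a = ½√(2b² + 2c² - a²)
m_a = ½√(2·11.6² + 2·4.3² − 11.0²) = ½√(2·134.56 + 2·18.49 − 121) = ½√(269.12 + 36.98 − 121) = ½√185.1
√185.1 ≈ 13.6051, so m_a ≈ 6.80257

m_a = 6.803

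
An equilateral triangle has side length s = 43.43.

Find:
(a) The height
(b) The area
(a) The height splits the triangle into two 30-60-90 halves: h = s·√3/2 = 43.43·1.73205/2 ≈ 75.223/2 ≈ 37.6115
(b) Area = (√3/4)·s² = (√3/4)·43.43² = (√3/4)·1886.1649 ≈ 0.433013·1886.1649 ≈ 816.733

Height = 37.61, Area = 816.7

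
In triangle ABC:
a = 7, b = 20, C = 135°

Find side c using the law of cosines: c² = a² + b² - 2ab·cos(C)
c² = 7² + 20² − 2·7·20·cos(135°)
cos(135°) ≈ -0.707107
c² ≈ 49 + 400 − 280·(-0.707107) ≈ 449 + 197.99 ≈ 646.99
c ≈ √646.99 ≈ 25.436

c = 25.44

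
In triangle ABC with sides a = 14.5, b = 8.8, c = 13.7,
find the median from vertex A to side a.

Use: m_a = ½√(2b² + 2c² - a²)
m_a = ½√(2·8.8² + 2·13.7² − 14.5²) = ½√(2·77.44 + 2·187.69 − 210.25) = ½√(154.88 + 375.38 − 210.25) = ½√320.01
√320.01 ≈ 17.8888, so m_a ≈ 8.94441

m_a = 8.944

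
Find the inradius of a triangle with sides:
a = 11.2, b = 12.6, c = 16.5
r = Area/s where s is the semi-perimeter.
s = (11.2 + 12.6 + 16.5)/2 = 40.3/2 = 20.15
Area = √(s(s−a)(s−b)(s−c)) = √(20.15·8.95·7.55·3.65) ≈ √4969.79 ≈ 70.4967
r ≈ 70.4967/20.15 ≈ 3.4986

r = 3.499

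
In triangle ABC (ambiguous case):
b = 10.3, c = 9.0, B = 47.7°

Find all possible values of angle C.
b/sin(B) = c/sin(C)  ⇒  sin(C) = c·sin(B)/b = 9.0·sin(47.7°)/10.3
sin(47.7°) ≈ 0.739631
sin(C) ≈ 9.0·0.739631/10.3 ≈ 6.65668/10.3 ≈ 0.64628
Candidate 1: C₁ = arcsin(0.64628) ≈ 40.2617°  →  A = 180° − 47.7° − 40.2617° ≈ 92.0383° > 0, valid
Candidate 2: C₂ = 180° − C₁ ≈ 139.738°  →  A = 180° − 47.7° − 139.738° ≈ -7.4383° ≤ 0, not a valid triangle

C = 40.26° (one solution)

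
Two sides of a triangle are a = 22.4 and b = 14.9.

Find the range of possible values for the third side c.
Triangle inequality: |a − b| < c < a + b
|a − b| = |22.4 − 14.9| = 7.5
a + b = 22.4 + 14.9 = 37.3

7.5 < c < 37.3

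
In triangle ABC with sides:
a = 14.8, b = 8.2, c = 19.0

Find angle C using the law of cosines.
c² = a² + b² − 2ab·cos(C)  ⇒  cos(C) = (a² + b² − c²)/(2ab)
cos(C) = (14.8² + 8.2² − 19.0²)/(2·14.8·8.2) = (219.04 + 67.24 − 361)/242.72 = -74.72/242.72 ≈ -0.307844
C = arccos(-0.307844) ≈ 107.929°

C = 107.9°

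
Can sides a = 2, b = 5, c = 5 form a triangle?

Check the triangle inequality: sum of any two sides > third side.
a + b vs c: 2 + 5 = 7 > 5  ✓
a + c vs b: 2 + 5 = 7 > 5  ✓
b + c vs a: 5 + 5 = 10 > 2  ✓

Yes, triangle inequality satisfied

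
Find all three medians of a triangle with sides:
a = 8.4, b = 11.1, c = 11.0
Median formula: m_a = ½√(2b² + 2c² − a²) (and cyclically). a² = 70.56, b² = 123.21, c² = 121.
m_a = ½√(2·123.21 + 2·121 − 70.56) = ½√417.86 ≈ ½·20.4416 ≈ 10.2208
m_b = ½√(2·70.56 + 2·121 − 123.21) = ½√259.91 ≈ ½·16.1217 ≈ 8.06086
m_c = ½√(2·70.56 + 2·123.21 − 121) = ½√266.54 ≈ ½·16.3261 ≈ 8.16303

m_a = 10.22, m_b = 8.061, m_c = 8.163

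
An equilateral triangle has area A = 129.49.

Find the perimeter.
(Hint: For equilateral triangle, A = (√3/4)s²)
A = (√3/4)s²  ⇒  s² = 4A/√3 = 4·129.49/√3 = 517.96/1.73205 ≈ 299.044
s ≈ √299.044 ≈ 17.2929
Perimeter = 3s ≈ 3·17.2929 ≈ 51.8787

Perimeter = 51.88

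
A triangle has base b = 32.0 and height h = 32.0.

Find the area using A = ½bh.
A = ½·b·h = ½·32.0·32.0 = ½·1024 = 512

Area = 512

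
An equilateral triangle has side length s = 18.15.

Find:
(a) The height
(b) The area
(a) The height splits the triangle into two 30-60-90 halves: h = s·√3/2 = 18.15·1.73205/2 ≈ 31.4367/2 ≈ 15.7184
(b) Area = (√3/4)·s² = (√3/4)·18.15² = (√3/4)·329.4225 ≈ 0.433013·329.4225 ≈ 142.644

Height = 15.72, Area = 142.6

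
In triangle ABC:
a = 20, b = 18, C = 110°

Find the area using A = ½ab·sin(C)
A = ½·a·b·sin(C) = ½·20·18·sin(110°)
sin(110°) ≈ 0.939693
A ≈ ½·360·0.939693 = 180·0.939693 ≈ 169.145

Area = 169.1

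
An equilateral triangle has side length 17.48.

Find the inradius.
r = Area/s with s the semi-perimeter.
Area = (√3/4)·17.48² = (√3/4)·305.5504 ≈ 0.433013·305.5504 ≈ 132.307
s = 3·17.48/2 = 26.22
r ≈ 132.307/26.22 ≈ 5.04604
(Equivalently r = side/(2√3) = 17.48/3.4641 ≈ 5.04604.)

r = 5.046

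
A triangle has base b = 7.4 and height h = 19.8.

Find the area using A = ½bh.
A = ½·b·h = ½·7.4·19.8 = ½·146.52 = 73.26

Area = 73.26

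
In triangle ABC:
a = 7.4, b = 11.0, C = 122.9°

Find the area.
Two sides and the included angle (SAS): A = ½·a·b·sin(C) = ½·7.4·11.0·sin(122.9°)
sin(122.9°) ≈ 0.83962
A ≈ ½·81.4·0.83962 = 40.7·0.83962 ≈ 34.1725

Area = 34.17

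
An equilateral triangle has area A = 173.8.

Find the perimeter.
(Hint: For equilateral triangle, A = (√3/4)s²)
A = (√3/4)s²  ⇒  s² = 4A/√3 = 4·173.8/√3 = 695.2/1.73205 ≈ 401.374
s ≈ √401.374 ≈ 20.0343
Perimeter = 3s ≈ 3·20.0343 ≈ 60.103

Perimeter = 60.1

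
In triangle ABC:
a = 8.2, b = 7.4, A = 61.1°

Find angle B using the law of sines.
a/sin(A) = b/sin(B)  ⇒  sin(B) = b·sin(A)/a = 7.4·sin(61.1°)/8.2
sin(61.1°) ≈ 0.875465
sin(B) ≈ 7.4·0.875465/8.2 ≈ 6.47844/8.2 ≈ 0.790053
B = arcsin(0.790053) ≈ 52.1905°
(Since b ≤ a we need B ≤ A, so the obtuse alternative 180° − 52.1905° ≈ 127.81° is rejected.)

B = 52.19°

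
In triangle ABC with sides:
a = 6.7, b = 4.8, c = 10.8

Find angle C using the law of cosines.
c² = a² + b² − 2ab·cos(C)  ⇒  cos(C) = (a² + b² − c²)/(2ab)
cos(C) = (6.7² + 4.8² − 10.8²)/(2·6.7·4.8) = (44.89 + 23.04 − 116.64)/64.32 = -48.71/64.32 ≈ -0.757307
C = arccos(-0.757307) ≈ 139.227°

C = 139.2°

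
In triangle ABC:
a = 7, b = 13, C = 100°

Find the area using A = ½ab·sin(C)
A = ½·a·b·sin(C) = ½·7·13·sin(100°)
sin(100°) ≈ 0.984808
A ≈ ½·91·0.984808 = 45.5·0.984808 ≈ 44.8088

Area = 44.81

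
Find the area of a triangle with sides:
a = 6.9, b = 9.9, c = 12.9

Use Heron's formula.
s = (6.9 + 9.9 + 12.9)/2 = 29.7/2 = 14.85
s − a = 7.95, s − b = 4.95, s − c = 1.95
s(s−a)(s−b)(s−c) = 14.85·7.95·4.95·1.95 ≈ 1139.55
Area = √1139.55 ≈ 33.7572

Area = 33.76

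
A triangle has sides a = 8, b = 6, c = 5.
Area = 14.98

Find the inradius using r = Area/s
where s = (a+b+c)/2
s = (8 + 6 + 5)/2 = 19/2 = 9.5
r = Area/s = 14.98/9.5 ≈ 1.57684

r = 1.577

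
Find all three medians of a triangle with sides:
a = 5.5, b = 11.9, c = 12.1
Median formula: m_a = ½√(2b² + 2c² − a²) (and cyclically). a² = 30.25, b² = 141.61, c² = 146.41.
m_a = ½√(2·141.61 + 2·146.41 − 30.25) = ½√545.79 ≈ ½·23.3621 ≈ 11.6811
m_b = ½√(2·30.25 + 2·146.41 − 141.61) = ½√211.71 ≈ ½·14.5503 ≈ 7.27513
m_c = ½√(2·30.25 + 2·141.61 − 146.41) = ½√197.31 ≈ ½·14.0467 ≈ 7.02335

m_a = 11.68, m_b = 7.275, m_c = 7.023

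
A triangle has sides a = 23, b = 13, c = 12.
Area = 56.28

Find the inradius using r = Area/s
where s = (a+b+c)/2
s = (23 + 13 + 12)/2 = 48/2 = 24
r = Area/s = 56.28/24 ≈ 2.345

r = 2.345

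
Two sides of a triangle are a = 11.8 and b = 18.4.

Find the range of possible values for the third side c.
Triangle inequality: |a − b| < c < a + b
|a − b| = |11.8 − 18.4| = 6.6
a + b = 11.8 + 18.4 = 30.2

6.6 < c < 30.2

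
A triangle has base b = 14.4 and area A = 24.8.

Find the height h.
A = ½·b·h  ⇒  h = 2A/b = 2·24.8/14.4 = 49.6/14.4 ≈ 3.44444

h = 3.444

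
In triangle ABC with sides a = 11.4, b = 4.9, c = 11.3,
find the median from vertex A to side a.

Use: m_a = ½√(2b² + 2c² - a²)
m_a = ½√(2·4.9² + 2·11.3² − 11.4²) = ½√(2·24.01 + 2·127.69 − 129.96) = ½√(48.02 + 255.38 − 129.96) = ½√173.44
√173.44 ≈ 13.1697, so m_a ≈ 6.58483

m_a = 6.585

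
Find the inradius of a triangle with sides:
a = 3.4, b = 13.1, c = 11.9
r = Area/s where s is the semi-perimeter.
s = (3.4 + 13.1 + 11.9)/2 = 28.4/2 = 14.2
Area = √(s(s−a)(s−b)(s−c)) = √(14.2·10.8·1.1·2.3) ≈ √388.001 ≈ 19.6977
r ≈ 19.6977/14.2 ≈ 1.38716

r = 1.387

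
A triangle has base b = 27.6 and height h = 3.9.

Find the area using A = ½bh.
A = ½·b·h = ½·27.6·3.9 = ½·107.64 = 53.82

Area = 53.82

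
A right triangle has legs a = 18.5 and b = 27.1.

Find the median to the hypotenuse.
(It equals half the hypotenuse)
Hypotenuse c = √(a² + b²) = √(342.25 + 734.41) = √1076.66 ≈ 32.8125
Median to hypotenuse = c/2 ≈ 32.8125/2 ≈ 16.4062

Median = 16.41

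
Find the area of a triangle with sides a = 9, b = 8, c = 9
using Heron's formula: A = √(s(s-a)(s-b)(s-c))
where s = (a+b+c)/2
s = (9 + 8 + 9)/2 = 26/2 = 13
s − a = 4, s − b = 5, s − c = 4
s(s−a)(s−b)(s−c) = 13·4·5·4 = 1040
Area = √1040 ≈ 32.249

s = 13.0, Area = 32.25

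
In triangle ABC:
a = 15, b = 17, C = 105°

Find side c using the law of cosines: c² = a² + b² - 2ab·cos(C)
c² = 15² + 17² − 2·15·17·cos(105°)
cos(105°) ≈ -0.258819
c² ≈ 225 + 289 − 510·(-0.258819) ≈ 514 + 131.998 ≈ 645.998
c ≈ √645.998 ≈ 25.4165

c = 25.42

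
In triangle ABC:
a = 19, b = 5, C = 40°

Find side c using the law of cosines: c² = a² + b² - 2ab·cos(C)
c² = 19² + 5² − 2·19·5·cos(40°)
cos(40°) ≈ 0.766044
c² ≈ 361 + 25 − 190·(0.766044) ≈ 386 − 145.548 ≈ 240.452
c ≈ √240.452 ≈ 15.5065

c = 15.51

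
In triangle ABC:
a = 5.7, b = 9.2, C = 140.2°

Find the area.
Two sides and the included angle (SAS): A = ½·a·b·sin(C) = ½·5.7·9.2·sin(140.2°)
sin(140.2°) ≈ 0.64011
A ≈ ½·52.44·0.64011 = 26.22·0.64011 ≈ 16.7837

Area = 16.78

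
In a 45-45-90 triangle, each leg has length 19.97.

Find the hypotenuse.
In a 45-45-90 triangle the sides are in ratio 1 : 1 : √2, so hypotenuse = leg·√2.
Hypotenuse = 19.97·√2 ≈ 19.97·1.41421 ≈ 28.2418

Hypotenuse = 19.97√2 = 28.24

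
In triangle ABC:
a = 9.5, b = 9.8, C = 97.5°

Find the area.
Two sides and the included angle (SAS): A = ½·a·b·sin(C) = ½·9.5·9.8·sin(97.5°)
sin(97.5°) ≈ 0.991445
A ≈ ½·93.1·0.991445 = 46.55·0.991445 ≈ 46.1518

Area = 46.15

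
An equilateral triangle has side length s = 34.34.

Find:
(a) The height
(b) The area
(a) The height splits the triangle into two 30-60-90 halves: h = s·√3/2 = 34.34·1.73205/2 ≈ 59.4786/2 ≈ 29.7393
(b) Area = (√3/4)·s² = (√3/4)·34.34² = (√3/4)·1179.2356 ≈ 0.433013·1179.2356 ≈ 510.624

Height = 29.74, Area = 510.6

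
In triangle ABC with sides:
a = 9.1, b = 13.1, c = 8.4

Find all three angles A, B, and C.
Law of cosines for each angle (a² = 82.81, b² = 171.61, c² = 70.56):
cos(A) = (b² + c² − a²)/(2bc) = (171.61 + 70.56 − 82.81)/(2·13.1·8.4) = 159.36/220.08 ≈ 0.7241  ⇒  A ≈ 43.6059°
cos(B) = (a² + c² − b²)/(2ac) = (82.81 + 70.56 − 171.61)/(2·9.1·8.4) = -18.24/152.88 ≈ -0.119309  ⇒  B ≈ 96.8522°
cos(C) = (a² + b² − c²)/(2ab) = (82.81 + 171.61 − 70.56)/(2·9.1·13.1) = 183.86/238.42 ≈ 0.77116  ⇒  C ≈ 39.5418°
Check: A + B + C ≈ 180°

A = 43.61°, B = 96.85°, C = 39.54°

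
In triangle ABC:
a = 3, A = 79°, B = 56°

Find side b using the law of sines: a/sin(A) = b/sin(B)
a/sin(A) = b/sin(B)  ⇒  b = a·sin(B)/sin(A) = 3·sin(56°)/sin(79°)
sin(56°) ≈ 0.829038, sin(79°) ≈ 0.981627
b ≈ 3·0.829038/0.981627 ≈ 2.48711/0.981627 ≈ 2.53366

b = 2.534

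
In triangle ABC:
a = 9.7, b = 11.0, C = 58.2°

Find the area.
Two sides and the included angle (SAS): A = ½·a·b·sin(C) = ½·9.7·11.0·sin(58.2°)
sin(58.2°) ≈ 0.849893
A ≈ ½·106.7·0.849893 = 53.35·0.849893 ≈ 45.3418

Area = 45.34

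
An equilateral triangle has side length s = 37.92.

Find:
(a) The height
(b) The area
(a) The height splits the triangle into two 30-60-90 halves: h = s·√3/2 = 37.92·1.73205/2 ≈ 65.6794/2 ≈ 32.8397
(b) Area = (√3/4)·s² = (√3/4)·37.92² = (√3/4)·1437.9264 ≈ 0.433013·1437.9264 ≈ 622.64

Height = 32.84, Area = 622.6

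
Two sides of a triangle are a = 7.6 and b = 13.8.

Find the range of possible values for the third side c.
Triangle inequality: |a − b| < c < a + b
|a − b| = |7.6 − 13.8| = 6.2
a + b = 7.6 + 13.8 = 21.4

6.2 < c < 21.4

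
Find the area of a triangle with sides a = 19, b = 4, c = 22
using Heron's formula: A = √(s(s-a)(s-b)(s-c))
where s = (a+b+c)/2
s = (19 + 4 + 22)/2 = 45/2 = 22.5
s − a = 3.5, s − b = 18.5, s − c = 0.5
s(s−a)(s−b)(s−c) = 22.5·3.5·18.5·0.5 = 728.4375
Area = √728.4375 ≈ 26.9896

s = 22.5, Area = 26.99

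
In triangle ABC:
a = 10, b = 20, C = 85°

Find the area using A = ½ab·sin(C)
A = ½·a·b·sin(C) = ½·10·20·sin(85°)
sin(85°) ≈ 0.996195
A ≈ ½·200·0.996195 = 100·0.996195 ≈ 99.6195

Area = 99.62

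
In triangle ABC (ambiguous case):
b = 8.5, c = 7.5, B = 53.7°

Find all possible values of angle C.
b/sin(B) = c/sin(C)  ⇒  sin(C) = c·sin(B)/b = 7.5·sin(53.7°)/8.5
sin(53.7°) ≈ 0.805928
sin(C) ≈ 7.5·0.805928/8.5 ≈ 6.04446/8.5 ≈ 0.711113
Candidate 1: C₁ = arcsin(0.711113) ≈ 45.3256°  →  A = 180° − 53.7° − 45.3256° ≈ 80.9744° > 0, valid
Candidate 2: C₂ = 180° − C₁ ≈ 134.674°  →  A = 180° − 53.7° − 134.674° ≈ -8.3744° ≤ 0, not a valid triangle

C = 45.33° (one solution)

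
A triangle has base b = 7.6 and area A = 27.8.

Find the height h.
A = ½·b·h  ⇒  h = 2A/b = 2·27.8/7.6 = 55.6/7.6 ≈ 7.31579

h = 7.316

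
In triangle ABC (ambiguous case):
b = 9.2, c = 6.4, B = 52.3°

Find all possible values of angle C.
b/sin(B) = c/sin(C)  ⇒  sin(C) = c·sin(B)/b = 6.4·sin(52.3°)/9.2
sin(52.3°) ≈ 0.791224
sin(C) ≈ 6.4·0.791224/9.2 ≈ 5.06383/9.2 ≈ 0.550416
Candidate 1: C₁ = arcsin(0.550416) ≈ 33.3956°  →  A = 180° − 52.3° − 33.3956° ≈ 94.3044° > 0, valid
Candidate 2: C₂ = 180° − C₁ ≈ 146.604°  →  A = 180° − 52.3° − 146.604° ≈ -18.9044° ≤ 0, not a valid triangle

C = 33.4° (one solution)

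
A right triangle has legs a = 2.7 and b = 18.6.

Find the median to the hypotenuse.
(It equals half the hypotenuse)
Hypotenuse c = √(a² + b²) = √(7.29 + 345.96) = √353.25 ≈ 18.7949
Median to hypotenuse = c/2 ≈ 18.7949/2 ≈ 9.39747

Median = 9.397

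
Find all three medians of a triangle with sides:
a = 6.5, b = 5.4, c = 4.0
Median formula: m_a = ½√(2b² + 2c² − a²) (and cyclically). a² = 42.25, b² = 29.16, c² = 16.
m_a = ½√(2·29.16 + 2·16 − 42.25) = ½√48.07 ≈ ½·6.93325 ≈ 3.46663
m_b = ½√(2·42.25 + 2·16 − 29.16) = ½√87.34 ≈ ½·9.34559 ≈ 4.67279
m_c = ½√(2·42.25 + 2·29.16 − 16) = ½√126.82 ≈ ½·11.2614 ≈ 5.63072

m_a = 3.467, m_b = 4.673, m_c = 5.631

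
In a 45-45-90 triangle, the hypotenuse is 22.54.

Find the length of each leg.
In a 45-45-90 triangle hypotenuse = leg·√2, so leg = hypotenuse/√2.
Leg = 22.54/√2 ≈ 22.54/1.41421 ≈ 15.9382

Each leg = 15.94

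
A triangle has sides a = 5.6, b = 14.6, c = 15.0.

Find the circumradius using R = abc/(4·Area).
First find the area with Heron's formula.
s = (5.6 + 14.6 + 15.0)/2 = 17.6
Area = √(s(s−a)(s−b)(s−c)) = √(17.6·12·3·2.6) ≈ √1647.36 ≈ 40.5877
abc = 5.6·14.6·15.0 = 1226.4
R = abc/(4·Area) ≈ 1226.4/(4·40.5877) = 1226.4/162.351 ≈ 7.55402

R = 7.554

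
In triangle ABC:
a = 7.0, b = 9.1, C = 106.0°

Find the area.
Two sides and the included angle (SAS): A = ½·a·b·sin(C) = ½·7.0·9.1·sin(106.0°)
sin(106.0°) ≈ 0.961262
A ≈ ½·63.7·0.961262 = 31.85·0.961262 ≈ 30.6162

Area = 30.62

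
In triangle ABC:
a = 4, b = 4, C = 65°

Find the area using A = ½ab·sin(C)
A = ½·a·b·sin(C) = ½·4·4·sin(65°)
sin(65°) ≈ 0.906308
A ≈ ½·16·0.906308 = 8·0.906308 ≈ 7.25046

Area = 7.25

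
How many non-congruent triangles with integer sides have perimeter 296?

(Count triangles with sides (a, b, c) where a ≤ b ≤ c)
Let a ≤ b ≤ c with a + b + c = 296. The only binding inequality is a + b > c, i.e. 296 − c > c, so c < 296/2; and c ≥ 296/3 since c is the largest side.
So 99 ≤ c ≤ 147. For each c, b runs from ⌈(296 − c)/2⌉ up to c (then a = 296 − b − c satisfies 1 ≤ a ≤ b automatically), giving c − ⌈(296 − c)/2⌉ + 1 choices.
Summing over c: 1 + 3 + 4 + 6 + … + 72 + 73  (49 terms, c = 99, …, 147) = 1825
Check (closed form: nearest integer to p²/48 for even p, (p+3)²/48 for odd p): 296²/48 = 87616/48 ≈ 1825.33 → 1825

1825 triangles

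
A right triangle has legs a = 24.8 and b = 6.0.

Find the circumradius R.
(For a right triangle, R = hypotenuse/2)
Hypotenuse c = √(a² + b²) = √(615.04 + 36) = √651.04 ≈ 25.5155
R = c/2 ≈ 25.5155/2 ≈ 12.7577

R = 12.76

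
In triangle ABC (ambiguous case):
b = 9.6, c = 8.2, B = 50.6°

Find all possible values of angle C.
b/sin(B) = c/sin(C)  ⇒  sin(C) = c·sin(B)/b = 8.2·sin(50.6°)/9.6
sin(50.6°) ≈ 0.772734
sin(C) ≈ 8.2·0.772734/9.6 ≈ 6.33642/9.6 ≈ 0.660043
Candidate 1: C₁ = arcsin(0.660043) ≈ 41.3032°  →  A = 180° − 50.6° − 41.3032° ≈ 88.0968° > 0, valid
Candidate 2: C₂ = 180° − C₁ ≈ 138.697°  →  A = 180° − 50.6° − 138.697° ≈ -9.2968° ≤ 0, not a valid triangle

C = 41.3° (one solution)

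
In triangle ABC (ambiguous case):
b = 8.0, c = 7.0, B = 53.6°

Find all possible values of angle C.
b/sin(B) = c/sin(C)  ⇒  sin(C) = c·sin(B)/b = 7.0·sin(53.6°)/8.0
sin(53.6°) ≈ 0.804894
sin(C) ≈ 7.0·0.804894/8.0 ≈ 5.63426/8.0 ≈ 0.704282
Candidate 1: C₁ = arcsin(0.704282) ≈ 44.7716°  →  A = 180° − 53.6° − 44.7716° ≈ 81.6284° > 0, valid
Candidate 2: C₂ = 180° − C₁ ≈ 135.228°  →  A = 180° − 53.6° − 135.228° ≈ -8.8284° ≤ 0, not a valid triangle

C = 44.77° (one solution)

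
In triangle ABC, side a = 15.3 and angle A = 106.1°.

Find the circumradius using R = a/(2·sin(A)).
R = a/(2·sin(A)) = 15.3/(2·sin(106.1°))
sin(106.1°) ≈ 0.960779
R ≈ 15.3/(2·0.960779) = 15.3/1.92156 ≈ 7.96229

R = 7.962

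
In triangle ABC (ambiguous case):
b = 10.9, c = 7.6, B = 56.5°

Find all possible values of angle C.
b/sin(B) = c/sin(C)  ⇒  sin(C) = c·sin(B)/b = 7.6·sin(56.5°)/10.9
sin(56.5°) ≈ 0.833886
sin(C) ≈ 7.6·0.833886/10.9 ≈ 6.33753/10.9 ≈ 0.581425
Candidate 1: C₁ = arcsin(0.581425) ≈ 35.5508°  →  A = 180° − 56.5° − 35.5508° ≈ 87.9492° > 0, valid
Candidate 2: C₂ = 180° − C₁ ≈ 144.449°  →  A = 180° − 56.5° − 144.449° ≈ -20.9492° ≤ 0, not a valid triangle

C = 35.55° (one solution)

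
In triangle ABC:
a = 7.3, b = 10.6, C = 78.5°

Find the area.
Two sides and the included angle (SAS): A = ½·a·b·sin(C) = ½·7.3·10.6·sin(78.5°)
sin(78.5°) ≈ 0.979925
A ≈ ½·77.38·0.979925 = 38.69·0.979925 ≈ 37.9133

Area = 37.91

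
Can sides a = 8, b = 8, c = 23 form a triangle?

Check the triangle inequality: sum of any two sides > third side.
a + b vs c: 8 + 8 = 16 ≤ 23  ✗
a + c vs b: 8 + 23 = 31 > 8  ✓
b + c vs a: 8 + 23 = 31 > 8  ✓

No: 8 + 8 = 16 is not > 23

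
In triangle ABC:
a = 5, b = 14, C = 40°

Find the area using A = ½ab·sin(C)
A = ½·a·b·sin(C) = ½·5·14·sin(40°)
sin(40°) ≈ 0.642788
A ≈ ½·70·0.642788 = 35·0.642788 ≈ 22.4976

Area = 22.5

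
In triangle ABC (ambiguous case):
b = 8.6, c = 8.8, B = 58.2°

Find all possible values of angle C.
b/sin(B) = c/sin(C)  ⇒  sin(C) = c·sin(B)/b = 8.8·sin(58.2°)/8.6
sin(58.2°) ≈ 0.849893
sin(C) ≈ 8.8·0.849893/8.6 ≈ 7.47906/8.6 ≈ 0.869658
Candidate 1: C₁ = arcsin(0.869658) ≈ 60.4189°  →  A = 180° − 58.2° − 60.4189° ≈ 61.3811° > 0, valid
Candidate 2: C₂ = 180° − C₁ ≈ 119.581°  →  A = 180° − 58.2° − 119.581° ≈ 2.21888° > 0, valid

C = 60.42° or C = 119.6° (two solutions)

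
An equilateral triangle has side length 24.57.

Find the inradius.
r = Area/s with s the semi-perimeter.
Area = (√3/4)·24.57² = (√3/4)·603.6849 ≈ 0.433013·603.6849 ≈ 261.403
s = 3·24.57/2 = 36.855
r ≈ 261.403/36.855 ≈ 7.09275
(Equivalently r = side/(2√3) = 24.57/3.4641 ≈ 7.09275.)

r = 7.093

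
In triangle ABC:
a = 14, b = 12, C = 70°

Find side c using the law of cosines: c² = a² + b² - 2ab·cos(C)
c² = 14² + 12² − 2·14·12·cos(70°)
cos(70°) ≈ 0.34202
c² ≈ 196 + 144 − 336·(0.34202) ≈ 340 − 114.919 ≈ 225.081
c ≈ √225.081 ≈ 15.0027

c = 15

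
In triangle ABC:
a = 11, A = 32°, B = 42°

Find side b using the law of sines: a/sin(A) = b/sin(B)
a/sin(A) = b/sin(B)  ⇒  b = a·sin(B)/sin(A) = 11·sin(42°)/sin(32°)
sin(42°) ≈ 0.669131, sin(32°) ≈ 0.529919
b ≈ 11·0.669131/0.529919 ≈ 7.36044/0.529919 ≈ 13.8897

b = 13.89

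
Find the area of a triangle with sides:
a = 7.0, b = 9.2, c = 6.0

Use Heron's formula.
s = (7.0 + 9.2 + 6.0)/2 = 22.2/2 = 11.1
s − a = 4.1, s − b = 1.9, s − c = 5.1
s(s−a)(s−b)(s−c) = 11.1·4.1·1.9·5.1 ≈ 440.992
Area = √440.992 ≈ 20.9998

Area = 21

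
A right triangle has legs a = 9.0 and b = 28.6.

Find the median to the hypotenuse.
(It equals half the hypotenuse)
Hypotenuse c = √(a² + b²) = √(81 + 817.96) = √898.96 ≈ 29.9827
Median to hypotenuse = c/2 ≈ 29.9827/2 ≈ 14.9913

Median = 14.99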